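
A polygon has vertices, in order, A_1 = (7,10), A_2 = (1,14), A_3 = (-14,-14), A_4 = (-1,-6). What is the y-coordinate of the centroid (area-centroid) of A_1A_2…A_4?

Apply Gauss's area formula. First the cross-terms c_i = x_i·y_{i+1} − x_{i+1}·y_i:
  88, 182, 70, 32  ⇒  2A = 372, A = 186.
Then Σ (y_i + y_{i+1})·c_i = 840, so ȳ = 840 / (6·186) = 70/93.

70/93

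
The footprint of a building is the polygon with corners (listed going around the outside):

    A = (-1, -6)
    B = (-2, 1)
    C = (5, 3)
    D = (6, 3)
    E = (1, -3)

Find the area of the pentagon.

Apply Gauss's area formula: 2A = Σ (x_i·y_{i+1} − x_{i+1}·y_i), indices taken mod 5.
Σ = (-13) + (-11) + (-3) + (-21) + (-9) = -57
Area = |Σ|/2 = 28.5.

28.5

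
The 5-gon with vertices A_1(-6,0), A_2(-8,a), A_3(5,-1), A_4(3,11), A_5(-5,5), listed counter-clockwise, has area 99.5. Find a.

The doubled signed area Σ (x_i y_{i+1} − x_{i+1} y_i) is linear in a.
With a=0 it equals 166; the coefficient of a is -11 (from the two edges through A_2).
So -11·a + 166 = 2·99.5 = 199 ⇒ a = -3.

-3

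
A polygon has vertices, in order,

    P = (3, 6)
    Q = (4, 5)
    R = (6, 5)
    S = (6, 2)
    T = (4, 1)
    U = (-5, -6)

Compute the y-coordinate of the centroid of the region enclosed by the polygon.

Apply Gauss's area formula. First the cross-terms c_i = x_i·y_{i+1} − x_{i+1}·y_i:
  -9, -10, -18, -2, -19, -12  ⇒  2A = -70, A = -35.
Then Σ (y_i + y_{i+1})·c_i = -236, so ȳ = -236 / (6·(-35)) = 118/105.

118/105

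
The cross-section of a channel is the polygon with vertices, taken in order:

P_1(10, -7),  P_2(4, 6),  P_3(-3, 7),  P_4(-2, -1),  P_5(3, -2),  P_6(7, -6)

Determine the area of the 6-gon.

Apply the surveyor's formula: 2A = Σ (x_i·y_{i+1} − x_{i+1}·y_i), indices taken mod 6.
Σ = (88) + (46) + (17) + (7) + (-4) + (11) = 165
Area = |Σ|/2 = 82.5.

82.5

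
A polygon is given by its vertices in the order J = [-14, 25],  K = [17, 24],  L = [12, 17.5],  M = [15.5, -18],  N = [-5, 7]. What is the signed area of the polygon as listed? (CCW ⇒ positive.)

-623.625

Apply the shoelace (surveyor's) formula: 2A = Σ (x_i·y_{i+1} − x_{i+1}·y_i), indices taken mod 5.
Cross-terms: -761, 9.5, -487.25, 18.5, -27  ⇒  Σ = -1247.25
Signed area = Σ/2 = -623.625 (negative ⇒ clockwise traversal).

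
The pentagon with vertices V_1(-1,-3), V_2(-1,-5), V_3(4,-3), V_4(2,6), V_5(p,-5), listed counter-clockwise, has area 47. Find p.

-6

Write out the shoelace sum; only the two edges meeting at V_5 involve p:
2·Area = [(2·(-5) − p·6) + (p·(-3) − (-1)·(-5))] + 55
       = -9·p + 40 = 94
⇒ p = -6.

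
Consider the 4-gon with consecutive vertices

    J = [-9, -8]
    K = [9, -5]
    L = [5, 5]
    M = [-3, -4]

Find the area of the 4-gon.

85

J→K: (-9)(-5) − (9)(-8) = 117
K→L: (9)(5) − (5)(-5) = 70
L→M: (5)(-4) − (-3)(5) = -5
M→J: (-3)(-8) − (-9)(-4) = -12
Σ = 170
Area = |Σ|/2 = 85.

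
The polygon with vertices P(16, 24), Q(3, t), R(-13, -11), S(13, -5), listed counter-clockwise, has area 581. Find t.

23

The doubled signed area Σ (x_i y_{i+1} − x_{i+1} y_i) is linear in t.
With t=0 it equals 495; the coefficient of t is 29 (from the two edges through Q).
So 29·t + 495 = 2·581 = 1162 ⇒ t = 23.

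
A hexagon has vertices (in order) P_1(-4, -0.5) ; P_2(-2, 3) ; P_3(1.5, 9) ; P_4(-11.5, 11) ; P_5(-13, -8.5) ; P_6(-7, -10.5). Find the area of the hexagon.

Apply the surveyor's formula: 2A = Σ (x_i·y_{i+1} − x_{i+1}·y_i), indices taken mod 6.
Σ = (-13) + (-22.5) + (120) + (240.75) + (77) + (-38.5) = 363.75
Area = |Σ|/2 = 181.875.

181.875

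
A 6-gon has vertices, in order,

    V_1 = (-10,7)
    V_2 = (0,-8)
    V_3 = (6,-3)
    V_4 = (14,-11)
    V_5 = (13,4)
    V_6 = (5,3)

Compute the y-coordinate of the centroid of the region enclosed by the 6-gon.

-98/129

Apply the surveyor's formula. First the cross-terms c_i = x_i·y_{i+1} − x_{i+1}·y_i:
  80, 48, -24, 199, 19, 65  ⇒  2A = 387, A = 193.5.
Then Σ (y_i + y_{i+1})·c_i = -882, so ȳ = -882 / (6·193.5) = -98/129.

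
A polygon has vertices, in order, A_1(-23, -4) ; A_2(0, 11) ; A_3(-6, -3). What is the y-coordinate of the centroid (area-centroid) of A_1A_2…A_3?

4/3

Apply Gauss's area formula. First the cross-terms c_i = x_i·y_{i+1} − x_{i+1}·y_i:
  -253, 66, -45  ⇒  2A = -232, A = -116.
Then Σ (y_i + y_{i+1})·c_i = -928, so ȳ = -928 / (6·(-116)) = 4/3.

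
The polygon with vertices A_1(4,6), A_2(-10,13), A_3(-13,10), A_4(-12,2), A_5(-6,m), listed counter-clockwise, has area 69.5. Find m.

7

Write out the shoelace sum; only the two edges meeting at A_5 involve m:
2·Area = [((-12)·m − (-6)·2) + ((-6)·6 − 4·m)] + 275
       = -16·m + 251 = 139
⇒ m = 7.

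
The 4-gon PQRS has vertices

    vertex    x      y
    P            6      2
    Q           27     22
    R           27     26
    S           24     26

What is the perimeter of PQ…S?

66

|PQ| = √((21)² + (20)²) = √841 = 29
|QR| = √((0)² + (4)²) = √16 = 4
|RS| = √((-3)² + (0)²) = √9 = 3
|SP| = √((-18)² + (-24)²) = √900 = 30
Perimeter = 29 + 4 + 3 + 30 = 66.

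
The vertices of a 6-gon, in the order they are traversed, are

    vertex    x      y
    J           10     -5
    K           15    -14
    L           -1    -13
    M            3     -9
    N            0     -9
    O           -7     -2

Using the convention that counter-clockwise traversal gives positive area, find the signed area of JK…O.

-130.5

Cross-terms: -65, -209, 48, -27, -63, 55  ⇒  Σ = -261
Signed area = Σ/2 = -130.5 (negative ⇒ clockwise traversal).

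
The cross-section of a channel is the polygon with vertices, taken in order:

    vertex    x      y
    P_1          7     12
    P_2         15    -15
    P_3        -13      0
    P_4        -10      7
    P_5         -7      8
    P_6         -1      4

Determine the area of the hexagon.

331

Apply the surveyor's formula: 2A = Σ (x_i·y_{i+1} − x_{i+1}·y_i), indices taken mod 6.
Σ = (-285) + (-195) + (-91) + (-31) + (-20) + (-40) = -662
Area = |Σ|/2 = 331.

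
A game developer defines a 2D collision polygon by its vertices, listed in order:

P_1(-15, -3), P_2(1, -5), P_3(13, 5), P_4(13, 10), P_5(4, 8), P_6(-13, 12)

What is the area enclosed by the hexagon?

324

P_1→P_2: (-15)(-5) − (1)(-3) = 78
P_2→P_3: (1)(5) − (13)(-5) = 70
P_3→P_4: (13)(10) − (13)(5) = 65
P_4→P_5: (13)(8) − (4)(10) = 64
P_5→P_6: (4)(12) − (-13)(8) = 152
P_6→P_1: (-13)(-3) − (-15)(12) = 219
Σ = 648
Area = |Σ|/2 = 324.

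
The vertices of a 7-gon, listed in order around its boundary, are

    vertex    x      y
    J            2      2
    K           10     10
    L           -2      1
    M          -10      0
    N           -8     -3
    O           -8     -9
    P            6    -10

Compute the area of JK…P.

Apply the shoelace (surveyor's) formula: 2A = Σ (x_i·y_{i+1} − x_{i+1}·y_i), indices taken mod 7.
Cross-terms: 0, 30, 10, 30, 48, 134, 32  ⇒  Σ = 284
Area = |Σ|/2 = 142.

142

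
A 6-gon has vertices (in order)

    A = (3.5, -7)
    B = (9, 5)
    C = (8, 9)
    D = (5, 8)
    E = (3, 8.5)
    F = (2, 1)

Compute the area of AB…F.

63.75

Apply Gauss's area formula: 2A = Σ (x_i·y_{i+1} − x_{i+1}·y_i), indices taken mod 6.
A→B: (3.5)(5) − (9)(-7) = 80.5
B→C: (9)(9) − (8)(5) = 41
C→D: (8)(8) − (5)(9) = 19
D→E: (5)(8.5) − (3)(8) = 18.5
E→F: (3)(1) − (2)(8.5) = -14
F→A: (2)(-7) − (3.5)(1) = -17.5
Σ = 127.5
Area = |Σ|/2 = 63.75.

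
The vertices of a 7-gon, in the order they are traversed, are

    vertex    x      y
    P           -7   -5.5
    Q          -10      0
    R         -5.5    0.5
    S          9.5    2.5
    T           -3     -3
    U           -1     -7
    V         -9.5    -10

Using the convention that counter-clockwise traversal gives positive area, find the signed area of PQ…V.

Apply the surveyor's formula: 2A = Σ (x_i·y_{i+1} − x_{i+1}·y_i), indices taken mod 7.
Cross-terms: -55, -5, -18.5, -21, 18, -56.5, -17.75  ⇒  Σ = -155.75
Signed area = Σ/2 = -77.875 (negative ⇒ clockwise traversal).

-77.875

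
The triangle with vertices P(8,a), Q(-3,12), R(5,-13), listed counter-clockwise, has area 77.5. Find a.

-3

The doubled signed area Σ (x_i y_{i+1} − x_{i+1} y_i) is linear in a.
With a=0 it equals 179; the coefficient of a is 8 (from the two edges through P).
So 8·a + 179 = 2·77.5 = 155 ⇒ a = -3.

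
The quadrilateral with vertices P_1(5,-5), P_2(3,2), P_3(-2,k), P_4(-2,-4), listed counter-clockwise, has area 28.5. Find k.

-2

The doubled signed area Σ (x_i y_{i+1} − x_{i+1} y_i) is linear in k.
With k=0 it equals 67; the coefficient of k is 5 (from the two edges through P_3).
So 5·k + 67 = 2·28.5 = 57 ⇒ k = -2.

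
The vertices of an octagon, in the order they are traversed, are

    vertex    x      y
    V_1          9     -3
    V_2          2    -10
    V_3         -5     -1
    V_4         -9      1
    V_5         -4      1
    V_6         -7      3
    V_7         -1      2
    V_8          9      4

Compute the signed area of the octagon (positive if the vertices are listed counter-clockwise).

-128

V_1→V_2: (9)(-10) − (2)(-3) = -84
V_2→V_3: (2)(-1) − (-5)(-10) = -52
V_3→V_4: (-5)(1) − (-9)(-1) = -14
V_4→V_5: (-9)(1) − (-4)(1) = -5
V_5→V_6: (-4)(3) − (-7)(1) = -5
V_6→V_7: (-7)(2) − (-1)(3) = -11
V_7→V_8: (-1)(4) − (9)(2) = -22
V_8→V_1: (9)(-3) − (9)(4) = -63
Σ = -256
Signed area = Σ/2 = -128 (negative ⇒ clockwise traversal).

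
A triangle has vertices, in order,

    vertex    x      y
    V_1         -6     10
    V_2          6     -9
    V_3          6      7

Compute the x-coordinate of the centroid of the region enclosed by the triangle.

Apply the shoelace (surveyor's) formula. First the cross-terms c_i = x_i·y_{i+1} − x_{i+1}·y_i:
  -6, 96, 102  ⇒  2A = 192, A = 96.
Then Σ (x_i + x_{i+1})·c_i = 1152, so x̄ = 1152 / (6·96) = 2.

2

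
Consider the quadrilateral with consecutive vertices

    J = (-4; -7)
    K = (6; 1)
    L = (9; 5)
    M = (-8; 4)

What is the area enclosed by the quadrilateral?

103.5

Apply the surveyor's formula: 2A = Σ (x_i·y_{i+1} − x_{i+1}·y_i), indices taken mod 4.
Σ = (38) + (21) + (76) + (72) = 207
Area = |Σ|/2 = 103.5.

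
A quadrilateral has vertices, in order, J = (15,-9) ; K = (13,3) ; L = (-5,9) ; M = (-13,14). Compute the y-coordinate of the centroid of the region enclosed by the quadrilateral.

Apply Gauss's area formula. First the cross-terms c_i = x_i·y_{i+1} − x_{i+1}·y_i:
  162, 132, 47, -93  ⇒  2A = 248, A = 124.
Then Σ (y_i + y_{i+1})·c_i = 1228, so ȳ = 1228 / (6·124) = 307/186.

307/186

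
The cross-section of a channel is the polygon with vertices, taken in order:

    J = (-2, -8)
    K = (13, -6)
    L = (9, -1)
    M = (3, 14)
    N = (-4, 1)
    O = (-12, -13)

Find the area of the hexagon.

Apply the surveyor's formula: 2A = Σ (x_i·y_{i+1} − x_{i+1}·y_i), indices taken mod 6.
J→K: (-2)(-6) − (13)(-8) = 116
K→L: (13)(-1) − (9)(-6) = 41
L→M: (9)(14) − (3)(-1) = 129
M→N: (3)(1) − (-4)(14) = 59
N→O: (-4)(-13) − (-12)(1) = 64
O→J: (-12)(-8) − (-2)(-13) = 70
Σ = 479
Area = |Σ|/2 = 239.5.

239.5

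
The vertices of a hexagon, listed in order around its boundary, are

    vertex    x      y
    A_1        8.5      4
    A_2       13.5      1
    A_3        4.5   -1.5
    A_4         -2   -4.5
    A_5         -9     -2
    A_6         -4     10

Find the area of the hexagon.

A_1→A_2: (8.5)(1) − (13.5)(4) = -45.5
A_2→A_3: (13.5)(-1.5) − (4.5)(1) = -24.75
A_3→A_4: (4.5)(-4.5) − (-2)(-1.5) = -23.25
A_4→A_5: (-2)(-2) − (-9)(-4.5) = -36.5
A_5→A_6: (-9)(10) − (-4)(-2) = -98
A_6→A_1: (-4)(4) − (8.5)(10) = -101
Σ = -329
Area = |Σ|/2 = 164.5.

164.5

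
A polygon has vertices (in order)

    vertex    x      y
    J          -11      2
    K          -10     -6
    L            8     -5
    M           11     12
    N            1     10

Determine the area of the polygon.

272.5

J→K: (-11)(-6) − (-10)(2) = 86
K→L: (-10)(-5) − (8)(-6) = 98
L→M: (8)(12) − (11)(-5) = 151
M→N: (11)(10) − (1)(12) = 98
N→J: (1)(2) − (-11)(10) = 112
Σ = 545
Area = |Σ|/2 = 272.5.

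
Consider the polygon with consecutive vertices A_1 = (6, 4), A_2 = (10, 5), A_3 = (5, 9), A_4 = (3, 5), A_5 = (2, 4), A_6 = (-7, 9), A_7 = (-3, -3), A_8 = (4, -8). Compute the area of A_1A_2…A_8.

Apply the shoelace formula: 2A = Σ (x_i·y_{i+1} − x_{i+1}·y_i), indices taken mod 8.
Σ = (-10) + (65) + (-2) + (2) + (46) + (48) + (36) + (64) = 249
Area = |Σ|/2 = 124.5.

124.5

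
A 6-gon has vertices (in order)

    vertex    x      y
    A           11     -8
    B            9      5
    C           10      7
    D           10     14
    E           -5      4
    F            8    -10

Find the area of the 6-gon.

192

Σ = (127) + (13) + (70) + (110) + (18) + (46) = 384
Area = |Σ|/2 = 192.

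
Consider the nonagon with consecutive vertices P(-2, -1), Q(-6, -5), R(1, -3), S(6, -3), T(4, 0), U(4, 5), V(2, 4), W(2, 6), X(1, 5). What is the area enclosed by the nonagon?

48.5

Apply the shoelace formula: 2A = Σ (x_i·y_{i+1} − x_{i+1}·y_i), indices taken mod 9.
Σ = (4) + (23) + (15) + (12) + (20) + (6) + (4) + (4) + (9) = 97
Area = |Σ|/2 = 48.5.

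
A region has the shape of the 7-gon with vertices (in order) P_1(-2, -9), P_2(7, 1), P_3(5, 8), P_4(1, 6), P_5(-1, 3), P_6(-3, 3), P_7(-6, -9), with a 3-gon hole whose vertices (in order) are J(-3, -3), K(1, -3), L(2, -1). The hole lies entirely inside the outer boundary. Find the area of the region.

111

Outer boundary:
Cross-terms: 61, 51, 22, 9, 6, 45, 36  ⇒  Σ = 230
Area = |Σ|/2 = 115.
Hole:
Apply Gauss's area formula: 2A = Σ (x_i·y_{i+1} − x_{i+1}·y_i), indices taken mod 3.
J→K: (-3)(-3) − (1)(-3) = 12
K→L: (1)(-1) − (2)(-3) = 5
L→J: (2)(-3) − (-3)(-1) = -9
Σ = 8
Area = |Σ|/2 = 4.
Net area = 115 − 4 = 111.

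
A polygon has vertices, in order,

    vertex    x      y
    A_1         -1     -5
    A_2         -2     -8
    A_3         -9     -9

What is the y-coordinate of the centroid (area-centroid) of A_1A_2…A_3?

-22/3

Apply the shoelace (surveyor's) formula. First the cross-terms c_i = x_i·y_{i+1} − x_{i+1}·y_i:
  -2, -54, 36  ⇒  2A = -20, A = -10.
Then Σ (y_i + y_{i+1})·c_i = 440, so ȳ = 440 / (6·(-10)) = -22/3.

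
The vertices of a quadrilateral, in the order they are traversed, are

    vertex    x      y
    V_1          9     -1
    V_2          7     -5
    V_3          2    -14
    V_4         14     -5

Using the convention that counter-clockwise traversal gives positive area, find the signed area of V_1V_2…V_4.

Apply Gauss's area formula: 2A = Σ (x_i·y_{i+1} − x_{i+1}·y_i), indices taken mod 4.
Cross-terms: -38, -88, 186, 31  ⇒  Σ = 91
Signed area = Σ/2 = 45.5 (positive ⇒ counter-clockwise traversal).

45.5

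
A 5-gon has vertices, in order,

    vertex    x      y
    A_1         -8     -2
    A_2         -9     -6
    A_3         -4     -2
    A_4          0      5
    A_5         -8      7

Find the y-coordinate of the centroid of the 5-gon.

Apply Gauss's area formula. First the cross-terms c_i = x_i·y_{i+1} − x_{i+1}·y_i:
  30, -6, -20, 40, 72  ⇒  2A = 116, A = 58.
Then Σ (y_i + y_{i+1})·c_i = 588, so ȳ = 588 / (6·58) = 49/29.

49/29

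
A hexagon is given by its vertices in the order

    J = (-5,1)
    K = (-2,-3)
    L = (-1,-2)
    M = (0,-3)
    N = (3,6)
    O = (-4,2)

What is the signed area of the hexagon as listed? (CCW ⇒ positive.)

33

J→K: (-5)(-3) − (-2)(1) = 17
K→L: (-2)(-2) − (-1)(-3) = 1
L→M: (-1)(-3) − (0)(-2) = 3
M→N: (0)(6) − (3)(-3) = 9
N→O: (3)(2) − (-4)(6) = 30
O→J: (-4)(1) − (-5)(2) = 6
Σ = 66
Signed area = Σ/2 = 33 (positive ⇒ counter-clockwise traversal).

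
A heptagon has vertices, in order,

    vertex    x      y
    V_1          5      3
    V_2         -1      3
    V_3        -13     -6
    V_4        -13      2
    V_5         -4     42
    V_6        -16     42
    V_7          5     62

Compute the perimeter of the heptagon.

|V_1V_2| = √((-6)² + (0)²) = √36 = 6
|V_2V_3| = √((-12)² + (-9)²) = √225 = 15
|V_3V_4| = √((0)² + (8)²) = √64 = 8
|V_4V_5| = √((9)² + (40)²) = √1681 = 41
|V_5V_6| = √((-12)² + (0)²) = √144 = 12
|V_6V_7| = √((21)² + (20)²) = √841 = 29
|V_7V_1| = √((0)² + (-59)²) = √3481 = 59
Perimeter = 6 + 15 + 8 + 41 + 12 + 29 + 59 = 170.

170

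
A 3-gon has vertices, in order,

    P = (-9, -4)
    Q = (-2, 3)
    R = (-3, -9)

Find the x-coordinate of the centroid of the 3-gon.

Apply Gauss's area formula. First the cross-terms c_i = x_i·y_{i+1} − x_{i+1}·y_i:
  -35, 27, -69  ⇒  2A = -77, A = -38.5.
Then Σ (x_i + x_{i+1})·c_i = 1078, so x̄ = 1078 / (6·(-38.5)) = -14/3.

-14/3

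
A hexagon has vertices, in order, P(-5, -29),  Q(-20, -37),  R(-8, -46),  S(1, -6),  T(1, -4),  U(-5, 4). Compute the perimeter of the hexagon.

|PQ| = √((-15)² + (-8)²) = √289 = 17
|QR| = √((12)² + (-9)²) = √225 = 15
|RS| = √((9)² + (40)²) = √1681 = 41
|ST| = √((0)² + (2)²) = √4 = 2
|TU| = √((-6)² + (8)²) = √100 = 10
|UP| = √((0)² + (-33)²) = √1089 = 33
Perimeter = 17 + 15 + 41 + 2 + 10 + 33 = 118.

118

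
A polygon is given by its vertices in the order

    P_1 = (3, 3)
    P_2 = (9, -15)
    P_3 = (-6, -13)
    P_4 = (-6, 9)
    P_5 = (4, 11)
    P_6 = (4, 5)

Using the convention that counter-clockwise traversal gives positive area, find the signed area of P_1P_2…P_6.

Σ = (-72) + (-207) + (-132) + (-102) + (-24) + (-3) = -540
Signed area = Σ/2 = -270 (negative ⇒ clockwise traversal).

-270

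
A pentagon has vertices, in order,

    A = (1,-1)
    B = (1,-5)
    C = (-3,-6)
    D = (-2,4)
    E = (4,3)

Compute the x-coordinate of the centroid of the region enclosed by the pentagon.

-25/78

Apply Gauss's area formula. First the cross-terms c_i = x_i·y_{i+1} − x_{i+1}·y_i:
  -4, -21, -24, -22, -7  ⇒  2A = -78, A = -39.
Then Σ (x_i + x_{i+1})·c_i = 75, so x̄ = 75 / (6·(-39)) = -25/78.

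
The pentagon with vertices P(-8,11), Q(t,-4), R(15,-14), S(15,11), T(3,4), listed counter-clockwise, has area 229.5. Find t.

4

Write out the shoelace sum; only the two edges meeting at Q involve t:
2·Area = [((-8)·(-4) − t·11) + (t·(-14) − 15·(-4))] + 467
       = -25·t + 559 = 459
⇒ t = 4.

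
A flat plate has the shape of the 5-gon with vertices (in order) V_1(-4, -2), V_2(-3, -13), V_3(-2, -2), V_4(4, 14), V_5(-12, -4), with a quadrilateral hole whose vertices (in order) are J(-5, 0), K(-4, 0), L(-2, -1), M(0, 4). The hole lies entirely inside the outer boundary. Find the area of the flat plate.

75

Outer boundary:
Apply Gauss's area formula: 2A = Σ (x_i·y_{i+1} − x_{i+1}·y_i), indices taken mod 5.
Σ = (46) + (-20) + (-20) + (152) + (8) = 166
Area = |Σ|/2 = 83.
Hole:
Cross-terms: 0, 4, -8, 20  ⇒  Σ = 16
Area = |Σ|/2 = 8.
Net area = 83 − 8 = 75.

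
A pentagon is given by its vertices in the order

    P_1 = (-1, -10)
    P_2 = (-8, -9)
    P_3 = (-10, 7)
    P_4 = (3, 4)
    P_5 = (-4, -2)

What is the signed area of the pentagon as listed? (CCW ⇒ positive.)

P_1→P_2: (-1)(-9) − (-8)(-10) = -71
P_2→P_3: (-8)(7) − (-10)(-9) = -146
P_3→P_4: (-10)(4) − (3)(7) = -61
P_4→P_5: (3)(-2) − (-4)(4) = 10
P_5→P_1: (-4)(-10) − (-1)(-2) = 38
Σ = -230
Signed area = Σ/2 = -115 (negative ⇒ clockwise traversal).

-115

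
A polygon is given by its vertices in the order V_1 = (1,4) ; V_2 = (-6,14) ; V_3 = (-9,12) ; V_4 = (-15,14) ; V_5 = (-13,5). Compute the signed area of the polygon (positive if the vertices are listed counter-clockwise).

98

Apply the shoelace formula: 2A = Σ (x_i·y_{i+1} − x_{i+1}·y_i), indices taken mod 5.
V_1→V_2: (1)(14) − (-6)(4) = 38
V_2→V_3: (-6)(12) − (-9)(14) = 54
V_3→V_4: (-9)(14) − (-15)(12) = 54
V_4→V_5: (-15)(5) − (-13)(14) = 107
V_5→V_1: (-13)(4) − (1)(5) = -57
Σ = 196
Signed area = Σ/2 = 98 (positive ⇒ counter-clockwise traversal).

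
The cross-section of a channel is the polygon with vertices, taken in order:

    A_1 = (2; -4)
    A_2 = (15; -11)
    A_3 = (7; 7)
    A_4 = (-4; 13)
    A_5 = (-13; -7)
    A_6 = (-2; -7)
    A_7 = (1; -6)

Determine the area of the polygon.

320

Apply Gauss's area formula: 2A = Σ (x_i·y_{i+1} − x_{i+1}·y_i), indices taken mod 7.
Σ = (38) + (182) + (119) + (197) + (77) + (19) + (8) = 640
Area = |Σ|/2 = 320.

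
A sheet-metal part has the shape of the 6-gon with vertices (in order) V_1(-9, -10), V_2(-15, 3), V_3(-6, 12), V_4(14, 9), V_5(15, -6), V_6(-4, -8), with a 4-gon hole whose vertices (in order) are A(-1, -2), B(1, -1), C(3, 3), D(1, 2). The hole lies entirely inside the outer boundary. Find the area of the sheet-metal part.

Outer boundary:
Apply the shoelace (surveyor's) formula: 2A = Σ (x_i·y_{i+1} − x_{i+1}·y_i), indices taken mod 6.
Cross-terms: -177, -162, -222, -219, -144, -32  ⇒  Σ = -956
Area = |Σ|/2 = 478.
Hole:
Σ = (3) + (6) + (3) + (0) = 12
Area = |Σ|/2 = 6.
Net area = 478 − 6 = 472.

472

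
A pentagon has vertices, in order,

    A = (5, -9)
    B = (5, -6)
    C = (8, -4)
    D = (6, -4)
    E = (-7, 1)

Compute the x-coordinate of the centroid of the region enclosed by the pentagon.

308/213

Apply the shoelace (surveyor's) formula. First the cross-terms c_i = x_i·y_{i+1} − x_{i+1}·y_i:
  15, 28, -8, -22, 58  ⇒  2A = 71, A = 35.5.
Then Σ (x_i + x_{i+1})·c_i = 308, so x̄ = 308 / (6·35.5) = 308/213.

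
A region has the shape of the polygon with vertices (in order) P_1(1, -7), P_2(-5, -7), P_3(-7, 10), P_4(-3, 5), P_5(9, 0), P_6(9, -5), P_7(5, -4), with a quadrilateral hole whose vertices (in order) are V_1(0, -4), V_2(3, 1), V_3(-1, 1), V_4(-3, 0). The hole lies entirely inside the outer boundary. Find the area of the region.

123.5

Outer boundary:
Apply the shoelace (surveyor's) formula: 2A = Σ (x_i·y_{i+1} − x_{i+1}·y_i), indices taken mod 7.
Cross-terms: -42, -99, -5, -45, -45, -11, -31  ⇒  Σ = -278
Area = |Σ|/2 = 139.
Hole:
Apply Gauss's area formula: 2A = Σ (x_i·y_{i+1} − x_{i+1}·y_i), indices taken mod 4.
V_1→V_2: (0)(1) − (3)(-4) = 12
V_2→V_3: (3)(1) − (-1)(1) = 4
V_3→V_4: (-1)(0) − (-3)(1) = 3
V_4→V_1: (-3)(-4) − (0)(0) = 12
Σ = 31
Area = |Σ|/2 = 15.5.
Net area = 139 − 15.5 = 123.5.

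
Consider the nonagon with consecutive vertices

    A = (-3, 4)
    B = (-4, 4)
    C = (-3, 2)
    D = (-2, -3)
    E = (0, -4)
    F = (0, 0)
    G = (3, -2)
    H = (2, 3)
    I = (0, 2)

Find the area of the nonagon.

26

A→B: (-3)(4) − (-4)(4) = 4
B→C: (-4)(2) − (-3)(4) = 4
C→D: (-3)(-3) − (-2)(2) = 13
D→E: (-2)(-4) − (0)(-3) = 8
E→F: (0)(0) − (0)(-4) = 0
F→G: (0)(-2) − (3)(0) = 0
G→H: (3)(3) − (2)(-2) = 13
H→I: (2)(2) − (0)(3) = 4
I→A: (0)(4) − (-3)(2) = 6
Σ = 52
Area = |Σ|/2 = 26.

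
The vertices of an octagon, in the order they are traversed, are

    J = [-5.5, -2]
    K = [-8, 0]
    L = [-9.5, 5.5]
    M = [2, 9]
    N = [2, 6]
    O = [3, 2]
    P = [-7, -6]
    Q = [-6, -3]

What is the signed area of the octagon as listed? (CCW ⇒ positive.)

Apply Gauss's area formula: 2A = Σ (x_i·y_{i+1} − x_{i+1}·y_i), indices taken mod 8.
Σ = (-16) + (-44) + (-96.5) + (-6) + (-14) + (-4) + (-15) + (-4.5) = -200
Signed area = Σ/2 = -100 (negative ⇒ clockwise traversal).

-100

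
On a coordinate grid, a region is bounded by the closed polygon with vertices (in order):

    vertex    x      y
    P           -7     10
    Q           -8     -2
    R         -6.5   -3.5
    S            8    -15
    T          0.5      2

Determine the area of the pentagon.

138.5

Apply the shoelace formula: 2A = Σ (x_i·y_{i+1} − x_{i+1}·y_i), indices taken mod 5.
Cross-terms: 94, 15, 125.5, 23.5, 19  ⇒  Σ = 277
Area = |Σ|/2 = 138.5.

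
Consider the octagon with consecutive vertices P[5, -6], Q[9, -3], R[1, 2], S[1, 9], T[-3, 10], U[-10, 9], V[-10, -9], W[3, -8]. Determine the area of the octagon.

Apply the shoelace (surveyor's) formula: 2A = Σ (x_i·y_{i+1} − x_{i+1}·y_i), indices taken mod 8.
Σ = (39) + (21) + (7) + (37) + (73) + (180) + (107) + (22) = 486
Area = |Σ|/2 = 243.

243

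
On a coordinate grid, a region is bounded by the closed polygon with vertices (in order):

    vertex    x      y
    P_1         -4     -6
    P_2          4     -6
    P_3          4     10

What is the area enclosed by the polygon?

64

Apply the surveyor's formula: 2A = Σ (x_i·y_{i+1} − x_{i+1}·y_i), indices taken mod 3.
Σ = (48) + (64) + (16) = 128
Area = |Σ|/2 = 64.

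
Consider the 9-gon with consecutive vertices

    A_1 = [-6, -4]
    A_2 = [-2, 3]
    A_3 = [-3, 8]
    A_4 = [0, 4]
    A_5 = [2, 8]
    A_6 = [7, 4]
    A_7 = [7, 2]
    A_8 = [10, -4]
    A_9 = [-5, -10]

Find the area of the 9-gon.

Σ = (-26) + (-7) + (-12) + (-8) + (-48) + (-14) + (-48) + (-120) + (-40) = -323
Area = |Σ|/2 = 161.5.

161.5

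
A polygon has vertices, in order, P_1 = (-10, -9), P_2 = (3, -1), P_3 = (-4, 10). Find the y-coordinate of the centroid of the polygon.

0

Apply the shoelace formula. First the cross-terms c_i = x_i·y_{i+1} − x_{i+1}·y_i:
  37, 26, 136  ⇒  2A = 199, A = 99.5.
Then Σ (y_i + y_{i+1})·c_i = 0, so ȳ = 0 / (6·99.5) = 0.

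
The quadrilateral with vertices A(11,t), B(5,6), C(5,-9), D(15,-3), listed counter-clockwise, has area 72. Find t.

0

Write out the shoelace sum; only the two edges meeting at A involve t:
2·Area = [(15·t − 11·(-3)) + (11·6 − 5·t)] + 45
       = 10·t + 144 = 144
⇒ t = 0.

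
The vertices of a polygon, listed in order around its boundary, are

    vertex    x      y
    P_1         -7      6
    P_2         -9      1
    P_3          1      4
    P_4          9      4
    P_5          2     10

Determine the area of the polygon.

71

P_1→P_2: (-7)(1) − (-9)(6) = 47
P_2→P_3: (-9)(4) − (1)(1) = -37
P_3→P_4: (1)(4) − (9)(4) = -32
P_4→P_5: (9)(10) − (2)(4) = 82
P_5→P_1: (2)(6) − (-7)(10) = 82
Σ = 142
Area = |Σ|/2 = 71.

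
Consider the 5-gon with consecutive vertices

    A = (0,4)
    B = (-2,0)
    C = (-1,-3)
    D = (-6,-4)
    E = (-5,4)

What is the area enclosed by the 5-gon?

Apply the shoelace (surveyor's) formula: 2A = Σ (x_i·y_{i+1} − x_{i+1}·y_i), indices taken mod 5.
A→B: (0)(0) − (-2)(4) = 8
B→C: (-2)(-3) − (-1)(0) = 6
C→D: (-1)(-4) − (-6)(-3) = -14
D→E: (-6)(4) − (-5)(-4) = -44
E→A: (-5)(4) − (0)(4) = -20
Σ = -64
Area = |Σ|/2 = 32.

32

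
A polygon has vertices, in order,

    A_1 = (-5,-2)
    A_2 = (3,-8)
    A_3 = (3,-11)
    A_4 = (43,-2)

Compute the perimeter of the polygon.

102

|A_1A_2| = √((8)² + (-6)²) = √100 = 10
|A_2A_3| = √((0)² + (-3)²) = √9 = 3
|A_3A_4| = √((40)² + (9)²) = √1681 = 41
|A_4A_1| = √((-48)² + (0)²) = √2304 = 48
Perimeter = 10 + 3 + 41 + 48 = 102.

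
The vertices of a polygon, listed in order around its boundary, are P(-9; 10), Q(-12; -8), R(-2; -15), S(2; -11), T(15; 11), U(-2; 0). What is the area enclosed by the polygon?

298.5

Apply Gauss's area formula: 2A = Σ (x_i·y_{i+1} − x_{i+1}·y_i), indices taken mod 6.
P→Q: (-9)(-8) − (-12)(10) = 192
Q→R: (-12)(-15) − (-2)(-8) = 164
R→S: (-2)(-11) − (2)(-15) = 52
S→T: (2)(11) − (15)(-11) = 187
T→U: (15)(0) − (-2)(11) = 22
U→P: (-2)(10) − (-9)(0) = -20
Σ = 597
Area = |Σ|/2 = 298.5.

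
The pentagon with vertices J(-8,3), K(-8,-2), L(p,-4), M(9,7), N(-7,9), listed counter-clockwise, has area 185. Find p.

9

Write out the shoelace sum; only the two edges meeting at L involve p:
2·Area = [((-8)·(-4) − p·(-2)) + (p·7 − 9·(-4))] + 221
       = 9·p + 289 = 370
⇒ p = 9.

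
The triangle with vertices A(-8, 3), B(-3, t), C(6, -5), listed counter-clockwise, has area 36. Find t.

Write out the shoelace sum; only the two edges meeting at B involve t:
2·Area = [((-8)·t − (-3)·3) + ((-3)·(-5) − 6·t)] + -22
       = -14·t + 2 = 72
⇒ t = -5.

-5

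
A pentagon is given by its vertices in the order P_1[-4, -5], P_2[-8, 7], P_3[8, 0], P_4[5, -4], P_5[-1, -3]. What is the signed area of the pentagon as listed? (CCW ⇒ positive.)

-91

P_1→P_2: (-4)(7) − (-8)(-5) = -68
P_2→P_3: (-8)(0) − (8)(7) = -56
P_3→P_4: (8)(-4) − (5)(0) = -32
P_4→P_5: (5)(-3) − (-1)(-4) = -19
P_5→P_1: (-1)(-5) − (-4)(-3) = -7
Σ = -182
Signed area = Σ/2 = -91 (negative ⇒ clockwise traversal).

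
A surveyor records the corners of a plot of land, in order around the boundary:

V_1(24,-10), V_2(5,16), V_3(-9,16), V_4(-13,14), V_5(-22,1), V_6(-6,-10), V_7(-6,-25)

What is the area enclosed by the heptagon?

Σ = (434) + (224) + (82) + (295) + (226) + (90) + (660) = 2011
Area = |Σ|/2 = 1005.5.

1005.5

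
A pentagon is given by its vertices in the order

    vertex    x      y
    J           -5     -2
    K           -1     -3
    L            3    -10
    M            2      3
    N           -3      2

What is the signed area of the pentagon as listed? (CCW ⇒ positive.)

45

Apply Gauss's area formula: 2A = Σ (x_i·y_{i+1} − x_{i+1}·y_i), indices taken mod 5.
Cross-terms: 13, 19, 29, 13, 16  ⇒  Σ = 90
Signed area = Σ/2 = 45 (positive ⇒ counter-clockwise traversal).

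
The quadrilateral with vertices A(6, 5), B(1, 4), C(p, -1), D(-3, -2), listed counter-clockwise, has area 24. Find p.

Write out the shoelace sum; only the two edges meeting at C involve p:
2·Area = [(1·(-1) − p·4) + (p·(-2) − (-3)·(-1))] + 16
       = -6·p + 12 = 48
⇒ p = -6.

-6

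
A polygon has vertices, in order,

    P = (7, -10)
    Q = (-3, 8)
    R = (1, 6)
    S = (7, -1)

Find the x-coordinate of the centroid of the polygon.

Apply the shoelace formula. First the cross-terms c_i = x_i·y_{i+1} − x_{i+1}·y_i:
  26, -26, -43, -63  ⇒  2A = -106, A = -53.
Then Σ (x_i + x_{i+1})·c_i = -1070, so x̄ = -1070 / (6·(-53)) = 535/159.

535/159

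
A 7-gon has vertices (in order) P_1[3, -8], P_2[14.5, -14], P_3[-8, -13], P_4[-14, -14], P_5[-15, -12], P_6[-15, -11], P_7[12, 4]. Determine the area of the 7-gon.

Apply the shoelace formula: 2A = Σ (x_i·y_{i+1} − x_{i+1}·y_i), indices taken mod 7.
Σ = (74) + (-300.5) + (-70) + (-42) + (-15) + (72) + (-108) = -389.5
Area = |Σ|/2 = 194.75.

194.75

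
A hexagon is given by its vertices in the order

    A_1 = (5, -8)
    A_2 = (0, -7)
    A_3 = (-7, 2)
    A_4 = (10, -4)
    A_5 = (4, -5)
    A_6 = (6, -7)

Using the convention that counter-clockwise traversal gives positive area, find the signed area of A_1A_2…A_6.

-60.5

Apply the shoelace formula: 2A = Σ (x_i·y_{i+1} − x_{i+1}·y_i), indices taken mod 6.
Cross-terms: -35, -49, 8, -34, 2, -13  ⇒  Σ = -121
Signed area = Σ/2 = -60.5 (negative ⇒ clockwise traversal).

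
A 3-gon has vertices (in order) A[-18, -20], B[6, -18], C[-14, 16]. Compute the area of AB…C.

Apply the shoelace (surveyor's) formula: 2A = Σ (x_i·y_{i+1} − x_{i+1}·y_i), indices taken mod 3.
Σ = (444) + (-156) + (568) = 856
Area = |Σ|/2 = 428.

428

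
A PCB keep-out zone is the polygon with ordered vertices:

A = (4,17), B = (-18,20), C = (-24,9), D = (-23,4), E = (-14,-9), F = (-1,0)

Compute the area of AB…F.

526

Σ = (386) + (318) + (111) + (263) + (-9) + (-17) = 1052
Area = |Σ|/2 = 526.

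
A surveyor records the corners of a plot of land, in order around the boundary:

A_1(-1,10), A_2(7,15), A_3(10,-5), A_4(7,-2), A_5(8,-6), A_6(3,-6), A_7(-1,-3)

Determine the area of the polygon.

169.5

Apply Gauss's area formula: 2A = Σ (x_i·y_{i+1} − x_{i+1}·y_i), indices taken mod 7.
Σ = (-85) + (-185) + (15) + (-26) + (-30) + (-15) + (-13) = -339
Area = |Σ|/2 = 169.5.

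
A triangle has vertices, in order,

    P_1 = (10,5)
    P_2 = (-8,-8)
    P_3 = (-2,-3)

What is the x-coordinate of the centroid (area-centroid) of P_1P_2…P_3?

Apply the shoelace formula. First the cross-terms c_i = x_i·y_{i+1} − x_{i+1}·y_i:
  -40, 8, 20  ⇒  2A = -12, A = -6.
Then Σ (x_i + x_{i+1})·c_i = 0, so x̄ = 0 / (6·(-6)) = 0.

0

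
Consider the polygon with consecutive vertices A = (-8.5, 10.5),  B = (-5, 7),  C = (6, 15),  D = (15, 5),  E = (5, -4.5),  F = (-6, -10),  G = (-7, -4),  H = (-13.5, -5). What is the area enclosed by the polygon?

368.875

Apply the shoelace (surveyor's) formula: 2A = Σ (x_i·y_{i+1} − x_{i+1}·y_i), indices taken mod 8.
Σ = (-7) + (-117) + (-195) + (-92.5) + (-77) + (-46) + (-19) + (-184.25) = -737.75
Area = |Σ|/2 = 368.875.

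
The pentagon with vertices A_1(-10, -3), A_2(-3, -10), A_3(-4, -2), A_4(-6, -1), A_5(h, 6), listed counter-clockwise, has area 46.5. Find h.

-10

Write out the shoelace sum; only the two edges meeting at A_5 involve h:
2·Area = [((-6)·6 − h·(-1)) + (h·(-3) − (-10)·6)] + 49
       = -2·h + 73 = 93
⇒ h = -10.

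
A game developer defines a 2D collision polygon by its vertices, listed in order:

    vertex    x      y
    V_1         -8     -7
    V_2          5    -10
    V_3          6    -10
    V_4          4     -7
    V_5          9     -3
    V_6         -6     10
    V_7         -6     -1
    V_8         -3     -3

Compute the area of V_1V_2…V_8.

Apply Gauss's area formula: 2A = Σ (x_i·y_{i+1} − x_{i+1}·y_i), indices taken mod 8.
Σ = (115) + (10) + (-2) + (51) + (72) + (66) + (15) + (-3) = 324
Area = |Σ|/2 = 162.

162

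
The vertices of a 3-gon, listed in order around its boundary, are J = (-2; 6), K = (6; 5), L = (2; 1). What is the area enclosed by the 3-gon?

Apply Gauss's area formula: 2A = Σ (x_i·y_{i+1} − x_{i+1}·y_i), indices taken mod 3.
Σ = (-46) + (-4) + (14) = -36
Area = |Σ|/2 = 18.

18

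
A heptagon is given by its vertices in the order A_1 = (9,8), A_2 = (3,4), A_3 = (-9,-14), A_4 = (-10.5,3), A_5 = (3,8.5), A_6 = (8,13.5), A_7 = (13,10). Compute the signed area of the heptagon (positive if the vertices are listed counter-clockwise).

Cross-terms: 12, -6, -174, -98.25, -27.5, -95.5, 14  ⇒  Σ = -375.25
Signed area = Σ/2 = -187.625 (negative ⇒ clockwise traversal).

-187.625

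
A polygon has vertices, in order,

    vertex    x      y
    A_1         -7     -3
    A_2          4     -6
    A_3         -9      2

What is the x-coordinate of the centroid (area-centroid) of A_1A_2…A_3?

-4

Apply the surveyor's formula. First the cross-terms c_i = x_i·y_{i+1} − x_{i+1}·y_i:
  54, -46, 41  ⇒  2A = 49, A = 24.5.
Then Σ (x_i + x_{i+1})·c_i = -588, so x̄ = -588 / (6·24.5) = -4.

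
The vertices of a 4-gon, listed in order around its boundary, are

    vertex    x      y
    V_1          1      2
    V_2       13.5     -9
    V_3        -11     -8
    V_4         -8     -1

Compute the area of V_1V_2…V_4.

155.5

Apply the shoelace (surveyor's) formula: 2A = Σ (x_i·y_{i+1} − x_{i+1}·y_i), indices taken mod 4.
Σ = (-36) + (-207) + (-53) + (-15) = -311
Area = |Σ|/2 = 155.5.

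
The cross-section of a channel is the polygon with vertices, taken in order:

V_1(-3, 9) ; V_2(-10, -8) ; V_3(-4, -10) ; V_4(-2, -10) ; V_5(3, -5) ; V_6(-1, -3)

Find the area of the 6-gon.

105

Apply the shoelace (surveyor's) formula: 2A = Σ (x_i·y_{i+1} − x_{i+1}·y_i), indices taken mod 6.
Σ = (114) + (68) + (20) + (40) + (-14) + (-18) = 210
Area = |Σ|/2 = 105.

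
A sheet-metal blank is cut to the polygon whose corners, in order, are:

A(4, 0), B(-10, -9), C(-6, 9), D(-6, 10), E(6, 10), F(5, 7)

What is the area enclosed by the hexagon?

171

Σ = (-36) + (-144) + (-6) + (-120) + (-8) + (-28) = -342
Area = |Σ|/2 = 171.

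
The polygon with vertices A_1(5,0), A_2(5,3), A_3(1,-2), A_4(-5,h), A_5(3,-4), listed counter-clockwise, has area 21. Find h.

Write out the shoelace sum; only the two edges meeting at A_4 involve h:
2·Area = [(1·h − (-5)·(-2)) + ((-5)·(-4) − 3·h)] + 22
       = -2·h + 32 = 42
⇒ h = -5.

-5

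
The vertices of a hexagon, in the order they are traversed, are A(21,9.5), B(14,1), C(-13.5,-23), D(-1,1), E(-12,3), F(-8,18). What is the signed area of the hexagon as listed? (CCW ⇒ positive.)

-547

A→B: (21)(1) − (14)(9.5) = -112
B→C: (14)(-23) − (-13.5)(1) = -308.5
C→D: (-13.5)(1) − (-1)(-23) = -36.5
D→E: (-1)(3) − (-12)(1) = 9
E→F: (-12)(18) − (-8)(3) = -192
F→A: (-8)(9.5) − (21)(18) = -454
Σ = -1094
Signed area = Σ/2 = -547 (negative ⇒ clockwise traversal).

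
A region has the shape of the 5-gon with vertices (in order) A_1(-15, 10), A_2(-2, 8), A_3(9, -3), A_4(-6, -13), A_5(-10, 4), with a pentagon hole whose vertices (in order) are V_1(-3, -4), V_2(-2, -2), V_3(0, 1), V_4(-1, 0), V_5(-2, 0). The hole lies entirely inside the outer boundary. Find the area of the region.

Outer boundary:
Σ = (-100) + (-66) + (-135) + (-154) + (-40) = -495
Area = |Σ|/2 = 247.5.
Hole:
Apply the shoelace formula: 2A = Σ (x_i·y_{i+1} − x_{i+1}·y_i), indices taken mod 5.
V_1→V_2: (-3)(-2) − (-2)(-4) = -2
V_2→V_3: (-2)(1) − (0)(-2) = -2
V_3→V_4: (0)(0) − (-1)(1) = 1
V_4→V_5: (-1)(0) − (-2)(0) = 0
V_5→V_1: (-2)(-4) − (-3)(0) = 8
Σ = 5
Area = |Σ|/2 = 2.5.
Net area = 247.5 − 2.5 = 245.

245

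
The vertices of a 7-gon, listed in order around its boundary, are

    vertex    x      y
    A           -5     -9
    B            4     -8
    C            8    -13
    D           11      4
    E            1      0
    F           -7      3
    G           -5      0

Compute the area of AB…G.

161

Σ = (76) + (12) + (175) + (-4) + (3) + (15) + (45) = 322
Area = |Σ|/2 = 161.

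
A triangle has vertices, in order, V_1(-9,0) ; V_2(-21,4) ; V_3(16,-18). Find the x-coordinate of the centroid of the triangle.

-14/3

Apply the shoelace formula. First the cross-terms c_i = x_i·y_{i+1} − x_{i+1}·y_i:
  -36, 314, -162  ⇒  2A = 116, A = 58.
Then Σ (x_i + x_{i+1})·c_i = -1624, so x̄ = -1624 / (6·58) = -14/3.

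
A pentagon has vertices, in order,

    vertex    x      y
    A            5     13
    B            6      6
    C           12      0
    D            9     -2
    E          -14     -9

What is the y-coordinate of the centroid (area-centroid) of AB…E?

43/78

Apply the shoelace (surveyor's) formula. First the cross-terms c_i = x_i·y_{i+1} − x_{i+1}·y_i:
  -48, -72, -24, -109, -137  ⇒  2A = -390, A = -195.
Then Σ (y_i + y_{i+1})·c_i = -645, so ȳ = -645 / (6·(-195)) = 43/78.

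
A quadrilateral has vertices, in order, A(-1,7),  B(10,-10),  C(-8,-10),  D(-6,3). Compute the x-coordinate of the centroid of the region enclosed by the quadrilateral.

Apply the shoelace (surveyor's) formula. First the cross-terms c_i = x_i·y_{i+1} − x_{i+1}·y_i:
  -60, -180, -84, -39  ⇒  2A = -363, A = -181.5.
Then Σ (x_i + x_{i+1})·c_i = 549, so x̄ = 549 / (6·(-181.5)) = -61/121.

-61/121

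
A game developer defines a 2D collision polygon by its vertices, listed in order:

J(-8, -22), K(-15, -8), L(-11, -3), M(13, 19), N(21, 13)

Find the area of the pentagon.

Apply Gauss's area formula: 2A = Σ (x_i·y_{i+1} − x_{i+1}·y_i), indices taken mod 5.
Cross-terms: -266, -43, -170, -230, -358  ⇒  Σ = -1067
Area = |Σ|/2 = 533.5.

533.5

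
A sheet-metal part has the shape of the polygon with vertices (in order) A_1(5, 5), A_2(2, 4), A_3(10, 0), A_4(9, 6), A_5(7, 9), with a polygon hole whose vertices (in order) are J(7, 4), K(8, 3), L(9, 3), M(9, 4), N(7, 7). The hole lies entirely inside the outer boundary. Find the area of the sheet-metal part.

Outer boundary:
Apply Gauss's area formula: 2A = Σ (x_i·y_{i+1} − x_{i+1}·y_i), indices taken mod 5.
Cross-terms: 10, -40, 60, 39, -10  ⇒  Σ = 59
Area = |Σ|/2 = 29.5.
Hole:
Apply the shoelace (surveyor's) formula: 2A = Σ (x_i·y_{i+1} − x_{i+1}·y_i), indices taken mod 5.
Σ = (-11) + (-3) + (9) + (35) + (-21) = 9
Area = |Σ|/2 = 4.5.
Net area = 29.5 − 4.5 = 25.

25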